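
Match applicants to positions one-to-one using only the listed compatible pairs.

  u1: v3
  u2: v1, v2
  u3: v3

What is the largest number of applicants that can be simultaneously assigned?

2

Unit-capacity flow: source→left, listed edges, right→sink; max matching = max flow.
Augmenting path u1→v3 (+1); matched 1.
Augmenting path u2→v1 (+1); matched 2.
No augmenting path remains; maximum matching = 2.
König certificate: {u2, v3} is a vertex cover of size 2 (every listed pair touches it), so no matching can be larger.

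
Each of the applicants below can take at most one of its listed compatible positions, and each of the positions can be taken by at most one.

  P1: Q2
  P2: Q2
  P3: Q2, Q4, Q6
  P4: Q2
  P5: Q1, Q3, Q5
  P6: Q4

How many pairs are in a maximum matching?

Unit-capacity flow: source→left, listed edges, right→sink; max matching = max flow.
Augmenting path P1→Q2 (+1); matched 1.
Augmenting path P3→Q4 (+1); matched 2.
Augmenting path P5→Q1 (+1); matched 3.
Augmenting path P6→Q4→P3→Q6 (+1); matched 4.
No augmenting path remains; maximum matching = 4.
König certificate: {P3, P5, P6, Q2} is a vertex cover of size 4 (every listed pair touches it), so no matching can be larger.

4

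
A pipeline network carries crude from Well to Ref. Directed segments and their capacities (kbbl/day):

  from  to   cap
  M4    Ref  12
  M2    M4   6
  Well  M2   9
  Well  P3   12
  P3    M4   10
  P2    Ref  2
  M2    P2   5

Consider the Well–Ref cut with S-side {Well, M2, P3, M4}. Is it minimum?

No — its capacity is 17, but the minimum cut has capacity 14.

Given cut capacity: 5 + 12 = 17.
Augment Well→M2→P2→Ref: bottleneck 2, flow now 2.
Augment Well→M2→M4→Ref: bottleneck 6, flow now 8.
Augment Well→P3→M4→Ref: bottleneck 6, flow now 14.
No augmenting path remains; maximum flow = 14.
In the residual graph, reachable from Well: {Well, M2, P3, P2, M4}.
Min-cut edges: P2→Ref (2), M4→Ref (12); capacity 2 + 12 = 14.
Cut capacity 17 exceeds the max flow 14, so it is not minimum.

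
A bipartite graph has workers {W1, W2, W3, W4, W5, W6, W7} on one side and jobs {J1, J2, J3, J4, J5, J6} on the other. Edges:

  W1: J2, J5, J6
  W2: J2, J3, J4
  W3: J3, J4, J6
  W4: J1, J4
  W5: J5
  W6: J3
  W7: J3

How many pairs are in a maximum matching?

Unit-capacity flow: source→left, listed edges, right→sink; max matching = max flow.
Augmenting path W1→J2 (+1); matched 1.
Augmenting path W2→J3 (+1); matched 2.
Augmenting path W3→J4 (+1); matched 3.
Augmenting path W4→J1 (+1); matched 4.
Augmenting path W5→J5 (+1); matched 5.
Augmenting path W6→J3→W2→J2→W1→J6 (+1); matched 6.
No augmenting path remains; maximum matching = 6.
König certificate: {W1, W2, W3, W4, W5, J3} is a vertex cover of size 6 (every listed pair touches it), so no matching can be larger.

6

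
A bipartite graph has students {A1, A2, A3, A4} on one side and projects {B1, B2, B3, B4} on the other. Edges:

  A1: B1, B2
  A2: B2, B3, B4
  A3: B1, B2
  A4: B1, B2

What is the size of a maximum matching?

Unit-capacity flow: source→left, listed edges, right→sink; max matching = max flow.
Augmenting path A1→B1 (+1); matched 1.
Augmenting path A2→B2 (+1); matched 2.
Augmenting path A3→B2→A2→B3 (+1); matched 3.
No augmenting path remains; maximum matching = 3.
König certificate: {A2, B1, B2} is a vertex cover of size 3 (every listed pair touches it), so no matching can be larger.

3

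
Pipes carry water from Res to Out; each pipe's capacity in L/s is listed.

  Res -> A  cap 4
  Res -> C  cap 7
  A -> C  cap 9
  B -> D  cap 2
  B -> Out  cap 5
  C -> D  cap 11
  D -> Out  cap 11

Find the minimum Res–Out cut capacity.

Augment Res→C→D→Out: bottleneck 7, flow now 7.
Augment Res→A→C→D→Out: bottleneck 4, flow now 11.
No augmenting path remains; maximum flow = 11.
By max-flow min-cut, the minimum cut capacity equals the max flow.
In the residual graph, reachable from Res: {Res}.
Min-cut edges: Res→A (4), Res→C (7); capacity 4 + 7 = 11.

11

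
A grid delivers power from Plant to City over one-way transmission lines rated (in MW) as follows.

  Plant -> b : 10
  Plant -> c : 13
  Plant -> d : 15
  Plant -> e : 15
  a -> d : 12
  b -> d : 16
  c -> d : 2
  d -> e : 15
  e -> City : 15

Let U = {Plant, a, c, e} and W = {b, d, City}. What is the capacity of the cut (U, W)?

54

Edges leaving {Plant, a, c, e}: Plant→b (10), Plant→d (15), a→d (12), c→d (2), e→City (15).
Cut capacity = 10 + 15 + 12 + 2 + 15 = 54.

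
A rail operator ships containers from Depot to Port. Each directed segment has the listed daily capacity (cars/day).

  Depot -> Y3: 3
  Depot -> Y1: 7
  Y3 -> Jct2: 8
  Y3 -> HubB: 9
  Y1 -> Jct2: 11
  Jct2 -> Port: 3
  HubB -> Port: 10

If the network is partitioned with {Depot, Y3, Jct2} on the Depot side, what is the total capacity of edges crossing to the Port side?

19

Edges leaving {Depot, Y3, Jct2}: Depot→Y1 (7), Y3→HubB (9), Jct2→Port (3).
Cut capacity = 7 + 9 + 3 = 19.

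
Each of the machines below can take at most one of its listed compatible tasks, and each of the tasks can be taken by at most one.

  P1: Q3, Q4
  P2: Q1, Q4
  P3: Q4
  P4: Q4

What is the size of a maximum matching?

3

Unit-capacity flow: source→left, listed edges, right→sink; max matching = max flow.
Augmenting path P1→Q3 (+1); matched 1.
Augmenting path P2→Q1 (+1); matched 2.
Augmenting path P3→Q4 (+1); matched 3.
No augmenting path remains; maximum matching = 3.
König certificate: {P1, P2, Q4} is a vertex cover of size 3 (every listed pair touches it), so no matching can be larger.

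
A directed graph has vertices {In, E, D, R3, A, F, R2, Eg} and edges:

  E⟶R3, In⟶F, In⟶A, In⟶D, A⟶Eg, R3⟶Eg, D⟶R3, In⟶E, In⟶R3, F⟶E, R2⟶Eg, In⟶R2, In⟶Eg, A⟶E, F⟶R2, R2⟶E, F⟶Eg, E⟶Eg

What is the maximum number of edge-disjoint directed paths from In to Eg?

6

Assign every edge capacity 1; by Menger, the answer equals the max flow.
Path In→Eg (+1); total 1.
Path In→E→Eg (+1); total 2.
Path In→R3→Eg (+1); total 3.
Path In→A→Eg (+1); total 4.
Path In→F→Eg (+1); total 5.
Path In→R2→Eg (+1); total 6.
No residual In→Eg path; max flow = 6.
Certifying cut of size 6: {In→A, In→E, In→Eg, In→F, In→R2, R3→Eg}.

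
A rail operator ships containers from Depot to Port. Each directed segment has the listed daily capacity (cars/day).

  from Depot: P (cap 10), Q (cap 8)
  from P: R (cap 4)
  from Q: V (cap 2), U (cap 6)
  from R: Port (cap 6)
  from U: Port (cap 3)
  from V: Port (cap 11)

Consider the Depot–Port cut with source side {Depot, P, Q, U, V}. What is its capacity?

18

Edges leaving {Depot, P, Q, U, V}: P→R (4), U→Port (3), V→Port (11).
Cut capacity = 4 + 3 + 11 = 18.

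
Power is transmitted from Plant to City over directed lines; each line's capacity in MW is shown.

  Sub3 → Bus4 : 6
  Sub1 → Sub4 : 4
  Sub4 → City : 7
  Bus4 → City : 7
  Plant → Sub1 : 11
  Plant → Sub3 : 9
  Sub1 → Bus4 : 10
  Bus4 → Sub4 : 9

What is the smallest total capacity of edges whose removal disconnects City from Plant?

Augment Plant→Sub3→Bus4→City: bottleneck 6, flow now 6.
Augment Plant→Sub1→Bus4→City: bottleneck 1, flow now 7.
Augment Plant→Sub1→Sub4→City: bottleneck 4, flow now 11.
Augment Plant→Sub1→Bus4→Sub4→City: bottleneck 3, flow now 14.
No augmenting path remains; maximum flow = 14.
By max-flow min-cut, the minimum cut capacity equals the max flow.
In the residual graph, reachable from Plant: {Plant, Sub3, Sub1, Bus4, Sub4}.
Min-cut edges: Bus4→City (7), Sub4→City (7); capacity 7 + 7 = 14.

14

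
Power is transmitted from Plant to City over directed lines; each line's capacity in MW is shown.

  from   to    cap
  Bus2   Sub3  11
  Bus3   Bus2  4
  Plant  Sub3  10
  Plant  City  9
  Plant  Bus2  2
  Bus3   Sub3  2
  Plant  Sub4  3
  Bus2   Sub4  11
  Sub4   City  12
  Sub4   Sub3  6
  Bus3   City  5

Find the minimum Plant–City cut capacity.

14

Augment Plant→City: bottleneck 9, flow now 9.
Augment Plant→Sub4→City: bottleneck 3, flow now 12.
Augment Plant→Bus2→Sub4→City: bottleneck 2, flow now 14.
No augmenting path remains; maximum flow = 14.
By max-flow min-cut, the minimum cut capacity equals the max flow.
In the residual graph, reachable from Plant: {Plant, Sub3}.
Min-cut edges: Plant→Bus2 (2), Plant→Sub4 (3), Plant→City (9); capacity 2 + 3 + 9 = 14.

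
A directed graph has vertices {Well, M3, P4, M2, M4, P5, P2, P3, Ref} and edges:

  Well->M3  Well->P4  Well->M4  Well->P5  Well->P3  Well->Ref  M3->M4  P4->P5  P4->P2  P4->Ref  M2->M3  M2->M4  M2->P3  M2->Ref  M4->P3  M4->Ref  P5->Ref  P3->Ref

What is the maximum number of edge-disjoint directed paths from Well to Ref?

5

Assign every edge capacity 1; by Menger, the answer equals the max flow.
Path Well→Ref (+1); total 1.
Path Well→P4→Ref (+1); total 2.
Path Well→M4→Ref (+1); total 3.
Path Well→P5→Ref (+1); total 4.
Path Well→P3→Ref (+1); total 5.
No residual Well→Ref path; max flow = 5.
Certifying cut of size 5: {M4→Ref, P3→Ref, Well→P4, Well→P5, Well→Ref}.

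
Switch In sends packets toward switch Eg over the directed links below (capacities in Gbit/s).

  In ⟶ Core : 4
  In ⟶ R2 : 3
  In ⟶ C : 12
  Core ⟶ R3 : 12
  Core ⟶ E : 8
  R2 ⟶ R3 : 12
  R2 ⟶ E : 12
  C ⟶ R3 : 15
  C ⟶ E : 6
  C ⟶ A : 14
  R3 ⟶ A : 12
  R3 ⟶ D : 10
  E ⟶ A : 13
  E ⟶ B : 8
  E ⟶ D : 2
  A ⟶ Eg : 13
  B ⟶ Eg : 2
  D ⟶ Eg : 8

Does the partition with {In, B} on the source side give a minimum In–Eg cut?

Given cut capacity: 4 + 3 + 12 + 2 = 21.
Augment In→C→A→Eg: bottleneck 12, flow now 12.
Augment In→Core→R3→A→Eg: bottleneck 1, flow now 13.
Augment In→Core→R3→D→Eg: bottleneck 3, flow now 16.
Augment In→R2→R3→D→Eg: bottleneck 3, flow now 19.
No augmenting path remains; maximum flow = 19.
In the residual graph, reachable from In: {In}.
Min-cut edges: In→Core (4), In→R2 (3), In→C (12); capacity 4 + 3 + 12 = 19.
Cut capacity 21 exceeds the max flow 19, so it is not minimum.

No — its capacity is 21, but the minimum cut has capacity 19.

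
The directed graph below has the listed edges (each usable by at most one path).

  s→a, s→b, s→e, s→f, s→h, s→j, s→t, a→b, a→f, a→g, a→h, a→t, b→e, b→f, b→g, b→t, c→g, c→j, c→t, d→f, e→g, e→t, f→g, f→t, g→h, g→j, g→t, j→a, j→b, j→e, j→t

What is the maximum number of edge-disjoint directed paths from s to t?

Assign every edge capacity 1; by Menger, the answer equals the max flow.
Path s→t (+1); total 1.
Path s→a→t (+1); total 2.
Path s→b→t (+1); total 3.
Path s→e→t (+1); total 4.
Path s→f→t (+1); total 5.
Path s→j→t (+1); total 6.
No residual s→t path; max flow = 6.
Certifying cut of size 6: {s→a, s→b, s→e, s→f, s→j, s→t}.

6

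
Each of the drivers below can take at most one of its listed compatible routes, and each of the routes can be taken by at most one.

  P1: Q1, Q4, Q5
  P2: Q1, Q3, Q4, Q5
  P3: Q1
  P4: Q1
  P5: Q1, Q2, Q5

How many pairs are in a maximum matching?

4

Unit-capacity flow: source→left, listed edges, right→sink; max matching = max flow.
Augmenting path P1→Q1 (+1); matched 1.
Augmenting path P2→Q3 (+1); matched 2.
Augmenting path P5→Q2 (+1); matched 3.
Augmenting path P3→Q1→P1→Q4 (+1); matched 4.
No augmenting path remains; maximum matching = 4.
König certificate: {P1, P2, P5, Q1} is a vertex cover of size 4 (every listed pair touches it), so no matching can be larger.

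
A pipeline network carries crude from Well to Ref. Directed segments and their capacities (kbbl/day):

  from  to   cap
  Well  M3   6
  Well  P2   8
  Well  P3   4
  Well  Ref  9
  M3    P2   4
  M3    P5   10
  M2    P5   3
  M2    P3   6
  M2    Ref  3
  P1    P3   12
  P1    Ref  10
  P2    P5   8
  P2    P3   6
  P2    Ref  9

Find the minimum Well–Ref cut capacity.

18

Augment Well→Ref: bottleneck 9, flow now 9.
Augment Well→P2→Ref: bottleneck 8, flow now 17.
Augment Well→M3→P2→Ref: bottleneck 1, flow now 18.
No augmenting path remains; maximum flow = 18.
By max-flow min-cut, the minimum cut capacity equals the max flow.
In the residual graph, reachable from Well: {Well, M3, P2, P5, P3}.
Min-cut edges: Well→Ref (9), P2→Ref (9); capacity 9 + 9 = 18.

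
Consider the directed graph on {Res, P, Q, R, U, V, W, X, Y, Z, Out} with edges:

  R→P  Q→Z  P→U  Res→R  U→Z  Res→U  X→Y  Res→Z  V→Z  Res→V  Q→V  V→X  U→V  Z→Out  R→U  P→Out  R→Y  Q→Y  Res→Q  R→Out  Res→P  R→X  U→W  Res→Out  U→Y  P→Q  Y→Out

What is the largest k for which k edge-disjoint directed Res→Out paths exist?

Assign every edge capacity 1; by Menger, the answer equals the max flow.
Path Res→Out (+1); total 1.
Path Res→P→Out (+1); total 2.
Path Res→R→Out (+1); total 3.
Path Res→Z→Out (+1); total 4.
Path Res→Q→Y→Out (+1); total 5.
No residual Res→Out path; max flow = 5.
Certifying cut of size 5: {Res→Out, Res→P, Res→R, Y→Out, Z→Out}.

5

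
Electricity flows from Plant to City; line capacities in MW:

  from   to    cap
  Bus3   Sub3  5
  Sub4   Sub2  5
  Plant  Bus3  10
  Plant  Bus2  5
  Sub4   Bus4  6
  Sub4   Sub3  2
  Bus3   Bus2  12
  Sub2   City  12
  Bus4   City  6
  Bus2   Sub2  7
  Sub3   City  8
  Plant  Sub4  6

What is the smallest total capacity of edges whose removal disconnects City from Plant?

Augment Plant→Sub4→Sub2→City: bottleneck 5, flow now 5.
Augment Plant→Sub4→Bus4→City: bottleneck 1, flow now 6.
Augment Plant→Bus3→Sub3→City: bottleneck 5, flow now 11.
Augment Plant→Bus2→Sub2→City: bottleneck 5, flow now 16.
Augment Plant→Bus3→Bus2→Sub2→City: bottleneck 2, flow now 18.
No augmenting path remains; maximum flow = 18.
By max-flow min-cut, the minimum cut capacity equals the max flow.
In the residual graph, reachable from Plant: {Plant, Bus3, Bus2}.
Min-cut edges: Plant→Sub4 (6), Bus3→Sub3 (5), Bus2→Sub2 (7); capacity 6 + 5 + 7 = 18.

18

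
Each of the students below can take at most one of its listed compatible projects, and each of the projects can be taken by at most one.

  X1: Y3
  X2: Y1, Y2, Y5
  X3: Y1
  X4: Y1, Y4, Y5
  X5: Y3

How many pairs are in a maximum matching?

Unit-capacity flow: source→left, listed edges, right→sink; max matching = max flow.
Augmenting path X1→Y3 (+1); matched 1.
Augmenting path X2→Y1 (+1); matched 2.
Augmenting path X4→Y4 (+1); matched 3.
Augmenting path X3→Y1→X2→Y2 (+1); matched 4.
No augmenting path remains; maximum matching = 4.
König certificate: {X2, X3, X4, Y3} is a vertex cover of size 4 (every listed pair touches it), so no matching can be larger.

4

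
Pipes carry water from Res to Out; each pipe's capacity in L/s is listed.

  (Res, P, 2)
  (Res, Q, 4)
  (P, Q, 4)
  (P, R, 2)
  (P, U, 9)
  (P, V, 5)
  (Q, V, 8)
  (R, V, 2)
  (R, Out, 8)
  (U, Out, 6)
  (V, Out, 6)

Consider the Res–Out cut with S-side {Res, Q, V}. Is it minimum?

Given cut capacity: 2 + 6 = 8.
Augment Res→P→R→Out: bottleneck 2, flow now 2.
Augment Res→Q→V→Out: bottleneck 4, flow now 6.
No augmenting path remains; maximum flow = 6.
In the residual graph, reachable from Res: {Res}.
Min-cut edges: Res→P (2), Res→Q (4); capacity 2 + 4 = 6.
Cut capacity 8 exceeds the max flow 6, so it is not minimum.

No — its capacity is 8, but the minimum cut has capacity 6.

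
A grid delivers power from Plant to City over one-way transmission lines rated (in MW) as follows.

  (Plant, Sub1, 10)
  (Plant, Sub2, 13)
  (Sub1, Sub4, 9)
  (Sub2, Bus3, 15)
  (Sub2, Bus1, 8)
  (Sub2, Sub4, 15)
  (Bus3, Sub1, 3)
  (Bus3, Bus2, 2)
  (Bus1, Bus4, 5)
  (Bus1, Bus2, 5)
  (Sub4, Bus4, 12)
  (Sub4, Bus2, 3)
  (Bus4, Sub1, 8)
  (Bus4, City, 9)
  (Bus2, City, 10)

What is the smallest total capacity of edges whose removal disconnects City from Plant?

19

Augment Plant→Sub1→Sub4→Bus4→City: bottleneck 9, flow now 9.
Augment Plant→Sub2→Bus3→Bus2→City: bottleneck 2, flow now 11.
Augment Plant→Sub2→Bus1→Bus2→City: bottleneck 5, flow now 16.
Augment Plant→Sub2→Sub4→Bus2→City: bottleneck 3, flow now 19.
No augmenting path remains; maximum flow = 19.
By max-flow min-cut, the minimum cut capacity equals the max flow.
In the residual graph, reachable from Plant: {Plant, Sub1, Sub2, Bus3, Bus1, Sub4, Bus4}.
Min-cut edges: Bus3→Bus2 (2), Bus1→Bus2 (5), Sub4→Bus2 (3), Bus4→City (9); capacity 2 + 5 + 3 + 9 = 19.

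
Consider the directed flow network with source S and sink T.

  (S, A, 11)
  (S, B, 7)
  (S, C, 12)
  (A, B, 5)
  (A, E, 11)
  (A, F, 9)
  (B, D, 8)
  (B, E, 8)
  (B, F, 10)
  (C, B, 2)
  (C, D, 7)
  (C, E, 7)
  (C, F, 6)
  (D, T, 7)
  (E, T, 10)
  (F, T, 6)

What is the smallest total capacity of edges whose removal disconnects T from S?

23

Augment S→A→E→T: bottleneck 10, flow now 10.
Augment S→A→F→T: bottleneck 1, flow now 11.
Augment S→B→D→T: bottleneck 7, flow now 18.
Augment S→C→F→T: bottleneck 5, flow now 23.
No augmenting path remains; maximum flow = 23.
By max-flow min-cut, the minimum cut capacity equals the max flow.
In the residual graph, reachable from S: {S, A, B, C, D, E, F}.
Min-cut edges: D→T (7), E→T (10), F→T (6); capacity 7 + 10 + 6 = 23.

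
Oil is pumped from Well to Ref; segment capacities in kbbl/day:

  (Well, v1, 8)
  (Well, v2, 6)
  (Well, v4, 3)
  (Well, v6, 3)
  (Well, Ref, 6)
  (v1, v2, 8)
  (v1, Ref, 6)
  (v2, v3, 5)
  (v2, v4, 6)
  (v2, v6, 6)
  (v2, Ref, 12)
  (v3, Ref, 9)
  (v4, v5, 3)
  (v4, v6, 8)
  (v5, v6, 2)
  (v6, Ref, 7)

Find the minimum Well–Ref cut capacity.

26

Augment Well→Ref: bottleneck 6, flow now 6.
Augment Well→v1→Ref: bottleneck 6, flow now 12.
Augment Well→v2→Ref: bottleneck 6, flow now 18.
Augment Well→v6→Ref: bottleneck 3, flow now 21.
Augment Well→v1→v2→Ref: bottleneck 2, flow now 23.
Augment Well→v4→v6→Ref: bottleneck 3, flow now 26.
No augmenting path remains; maximum flow = 26.
By max-flow min-cut, the minimum cut capacity equals the max flow.
In the residual graph, reachable from Well: {Well}.
Min-cut edges: Well→v1 (8), Well→v2 (6), Well→v4 (3), Well→v6 (3), Well→Ref (6); capacity 8 + 6 + 3 + 3 + 6 = 26.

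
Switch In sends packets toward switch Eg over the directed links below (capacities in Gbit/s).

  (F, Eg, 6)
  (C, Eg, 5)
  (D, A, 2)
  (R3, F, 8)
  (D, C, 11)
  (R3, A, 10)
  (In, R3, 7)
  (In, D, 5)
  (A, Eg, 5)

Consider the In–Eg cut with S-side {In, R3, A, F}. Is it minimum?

Given cut capacity: 5 + 5 + 6 = 16.
Augment In→R3→A→Eg: bottleneck 5, flow now 5.
Augment In→R3→F→Eg: bottleneck 2, flow now 7.
Augment In→D→C→Eg: bottleneck 5, flow now 12.
No augmenting path remains; maximum flow = 12.
In the residual graph, reachable from In: {In}.
Min-cut edges: In→R3 (7), In→D (5); capacity 7 + 5 = 12.
Cut capacity 16 exceeds the max flow 12, so it is not minimum.

No — its capacity is 16, but the minimum cut has capacity 12.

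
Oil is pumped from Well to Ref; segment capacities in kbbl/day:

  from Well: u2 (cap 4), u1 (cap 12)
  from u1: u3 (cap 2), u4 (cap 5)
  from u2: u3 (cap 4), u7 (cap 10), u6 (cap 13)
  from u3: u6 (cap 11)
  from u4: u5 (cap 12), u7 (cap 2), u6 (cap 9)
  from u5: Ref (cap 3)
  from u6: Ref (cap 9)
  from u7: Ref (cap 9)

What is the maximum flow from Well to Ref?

11

Augment Well→u2→u6→Ref: bottleneck 4, flow now 4.
Augment Well→u1→u3→u6→Ref: bottleneck 2, flow now 6.
Augment Well→u1→u4→u5→Ref: bottleneck 3, flow now 9.
Augment Well→u1→u4→u6→Ref: bottleneck 2, flow now 11.
No augmenting path remains; maximum flow = 11.
In the residual graph, reachable from Well: {Well, u1}.
Min-cut edges: Well→u2 (4), u1→u3 (2), u1→u4 (5); capacity 4 + 2 + 5 = 11.
This cut is saturated, so no flow can exceed 11.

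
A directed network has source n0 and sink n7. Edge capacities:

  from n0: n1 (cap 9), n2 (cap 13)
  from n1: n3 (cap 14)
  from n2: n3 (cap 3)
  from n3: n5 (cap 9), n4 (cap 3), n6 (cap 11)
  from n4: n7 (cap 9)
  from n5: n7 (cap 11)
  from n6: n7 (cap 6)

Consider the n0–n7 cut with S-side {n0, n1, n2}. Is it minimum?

Given cut capacity: 14 + 3 = 17.
Augment n0→n1→n3→n4→n7: bottleneck 3, flow now 3.
Augment n0→n1→n3→n5→n7: bottleneck 6, flow now 9.
Augment n0→n2→n3→n5→n7: bottleneck 3, flow now 12.
No augmenting path remains; maximum flow = 12.
In the residual graph, reachable from n0: {n0, n2}.
Min-cut edges: n0→n1 (9), n2→n3 (3); capacity 9 + 3 = 12.
Cut capacity 17 exceeds the max flow 12, so it is not minimum.

No — its capacity is 17, but the minimum cut has capacity 12.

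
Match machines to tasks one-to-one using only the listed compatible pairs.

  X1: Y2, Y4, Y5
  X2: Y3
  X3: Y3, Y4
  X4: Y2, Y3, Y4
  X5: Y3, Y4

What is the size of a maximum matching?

4

Unit-capacity flow: source→left, listed edges, right→sink; max matching = max flow.
Augmenting path X1→Y2 (+1); matched 1.
Augmenting path X2→Y3 (+1); matched 2.
Augmenting path X3→Y4 (+1); matched 3.
Augmenting path X4→Y2→X1→Y5 (+1); matched 4.
No augmenting path remains; maximum matching = 4.
König certificate: {X1, X4, Y3, Y4} is a vertex cover of size 4 (every listed pair touches it), so no matching can be larger.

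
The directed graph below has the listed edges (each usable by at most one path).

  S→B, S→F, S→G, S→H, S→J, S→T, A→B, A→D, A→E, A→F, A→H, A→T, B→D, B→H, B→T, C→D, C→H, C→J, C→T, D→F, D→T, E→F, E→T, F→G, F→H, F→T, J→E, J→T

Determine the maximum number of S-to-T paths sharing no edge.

Assign every edge capacity 1; by Menger, the answer equals the max flow.
Path S→T (+1); total 1.
Path S→B→T (+1); total 2.
Path S→F→T (+1); total 3.
Path S→J→T (+1); total 4.
No residual S→T path; max flow = 4.
Certifying cut of size 4: {S→B, S→F, S→J, S→T}.

4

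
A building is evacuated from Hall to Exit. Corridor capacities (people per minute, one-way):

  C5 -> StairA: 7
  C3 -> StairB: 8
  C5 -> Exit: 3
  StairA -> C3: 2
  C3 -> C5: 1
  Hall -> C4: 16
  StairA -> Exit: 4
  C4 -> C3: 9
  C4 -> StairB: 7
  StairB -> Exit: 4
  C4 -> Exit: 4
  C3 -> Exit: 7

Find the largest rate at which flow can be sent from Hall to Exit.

16

Augment Hall→C4→Exit: bottleneck 4, flow now 4.
Augment Hall→C4→C3→Exit: bottleneck 7, flow now 11.
Augment Hall→C4→StairB→Exit: bottleneck 4, flow now 15.
Augment Hall→C4→C3→C5→Exit: bottleneck 1, flow now 16.
No augmenting path remains; maximum flow = 16.
In the residual graph, reachable from Hall: {Hall}.
Min-cut edges: Hall→C4 (16); capacity 16 = 16.
This cut is saturated, so no flow can exceed 16.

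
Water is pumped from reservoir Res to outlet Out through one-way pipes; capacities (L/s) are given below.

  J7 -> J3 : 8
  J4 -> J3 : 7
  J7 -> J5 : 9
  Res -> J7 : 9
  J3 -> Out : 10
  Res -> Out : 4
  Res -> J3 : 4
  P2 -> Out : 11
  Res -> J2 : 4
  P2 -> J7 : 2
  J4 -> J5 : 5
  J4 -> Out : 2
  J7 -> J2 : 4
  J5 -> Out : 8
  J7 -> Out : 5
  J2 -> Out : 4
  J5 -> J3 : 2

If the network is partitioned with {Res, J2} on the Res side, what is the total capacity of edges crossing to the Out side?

21

Edges leaving {Res, J2}: Res→J7 (9), Res→J3 (4), Res→Out (4), J2→Out (4).
Cut capacity = 9 + 4 + 4 + 4 = 21.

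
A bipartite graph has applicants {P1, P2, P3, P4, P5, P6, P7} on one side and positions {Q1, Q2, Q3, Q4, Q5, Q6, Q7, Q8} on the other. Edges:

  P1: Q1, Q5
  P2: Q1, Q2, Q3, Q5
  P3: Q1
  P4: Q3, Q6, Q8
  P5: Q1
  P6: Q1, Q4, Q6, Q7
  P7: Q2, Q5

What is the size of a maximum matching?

6

Unit-capacity flow: source→left, listed edges, right→sink; max matching = max flow.
Augmenting path P1→Q1 (+1); matched 1.
Augmenting path P2→Q2 (+1); matched 2.
Augmenting path P4→Q3 (+1); matched 3.
Augmenting path P6→Q4 (+1); matched 4.
Augmenting path P7→Q5 (+1); matched 5.
Augmenting path P3→Q1→P1→Q5→P7→Q2→P2→Q3→P4→Q6 (+1); matched 6.
No augmenting path remains; maximum matching = 6.
König certificate: {P1, P2, P4, P6, P7, Q1} is a vertex cover of size 6 (every listed pair touches it), so no matching can be larger.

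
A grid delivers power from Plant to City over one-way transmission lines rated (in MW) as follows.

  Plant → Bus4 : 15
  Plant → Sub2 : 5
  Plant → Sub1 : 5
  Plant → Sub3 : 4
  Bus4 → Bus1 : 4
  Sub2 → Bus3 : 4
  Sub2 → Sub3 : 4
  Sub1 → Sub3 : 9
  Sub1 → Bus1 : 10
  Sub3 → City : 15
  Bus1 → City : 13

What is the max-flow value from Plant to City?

Augment Plant→Sub3→City: bottleneck 4, flow now 4.
Augment Plant→Bus4→Bus1→City: bottleneck 4, flow now 8.
Augment Plant→Sub2→Sub3→City: bottleneck 4, flow now 12.
Augment Plant→Sub1→Sub3→City: bottleneck 5, flow now 17.
No augmenting path remains; maximum flow = 17.
In the residual graph, reachable from Plant: {Plant, Bus4, Sub2, Bus3}.
Min-cut edges: Plant→Sub1 (5), Plant→Sub3 (4), Bus4→Bus1 (4), Sub2→Sub3 (4); capacity 5 + 4 + 4 + 4 = 17.
This cut is saturated, so no flow can exceed 17.

17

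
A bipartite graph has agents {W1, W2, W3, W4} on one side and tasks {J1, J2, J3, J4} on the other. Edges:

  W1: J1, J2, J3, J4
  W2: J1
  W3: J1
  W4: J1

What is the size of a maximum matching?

Unit-capacity flow: source→left, listed edges, right→sink; max matching = max flow.
Augmenting path W1→J1 (+1); matched 1.
Augmenting path W2→J1→W1→J2 (+1); matched 2.
No augmenting path remains; maximum matching = 2.
König certificate: {W1, J1} is a vertex cover of size 2 (every listed pair touches it), so no matching can be larger.

2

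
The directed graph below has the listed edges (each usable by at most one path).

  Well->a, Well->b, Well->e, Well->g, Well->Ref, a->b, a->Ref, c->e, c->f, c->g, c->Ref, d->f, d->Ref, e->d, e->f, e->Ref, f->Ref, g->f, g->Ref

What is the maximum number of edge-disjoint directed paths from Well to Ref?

Assign every edge capacity 1; by Menger, the answer equals the max flow.
Path Well→Ref (+1); total 1.
Path Well→a→Ref (+1); total 2.
Path Well→e→Ref (+1); total 3.
Path Well→g→Ref (+1); total 4.
No residual Well→Ref path; max flow = 4.
Certifying cut of size 4: {Well→Ref, Well→a, Well→e, Well→g}.

4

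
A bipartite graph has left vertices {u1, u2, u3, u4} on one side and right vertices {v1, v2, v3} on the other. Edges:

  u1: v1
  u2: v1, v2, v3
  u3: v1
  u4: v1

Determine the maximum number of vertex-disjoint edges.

2

Unit-capacity flow: source→left, listed edges, right→sink; max matching = max flow.
Augmenting path u1→v1 (+1); matched 1.
Augmenting path u2→v2 (+1); matched 2.
No augmenting path remains; maximum matching = 2.
König certificate: {u2, v1} is a vertex cover of size 2 (every listed pair touches it), so no matching can be larger.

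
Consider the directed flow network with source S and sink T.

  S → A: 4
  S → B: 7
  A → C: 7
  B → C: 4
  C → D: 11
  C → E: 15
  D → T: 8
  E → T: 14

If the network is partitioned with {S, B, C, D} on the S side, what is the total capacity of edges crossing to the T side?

Edges leaving {S, B, C, D}: S→A (4), C→E (15), D→T (8).
Cut capacity = 4 + 15 + 8 = 27.

27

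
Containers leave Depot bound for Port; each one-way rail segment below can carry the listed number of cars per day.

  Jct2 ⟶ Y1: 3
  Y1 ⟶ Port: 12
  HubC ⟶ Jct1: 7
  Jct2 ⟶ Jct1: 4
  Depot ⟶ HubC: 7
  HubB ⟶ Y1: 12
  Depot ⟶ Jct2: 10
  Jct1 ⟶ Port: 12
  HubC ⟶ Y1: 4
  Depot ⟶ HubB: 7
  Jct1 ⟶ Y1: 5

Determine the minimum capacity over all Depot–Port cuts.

Augment Depot→HubB→Y1→Port: bottleneck 7, flow now 7.
Augment Depot→HubC→Jct1→Port: bottleneck 7, flow now 14.
Augment Depot→Jct2→Jct1→Port: bottleneck 4, flow now 18.
Augment Depot→Jct2→Y1→Port: bottleneck 3, flow now 21.
No augmenting path remains; maximum flow = 21.
By max-flow min-cut, the minimum cut capacity equals the max flow.
In the residual graph, reachable from Depot: {Depot, Jct2}.
Min-cut edges: Depot→HubB (7), Depot→HubC (7), Jct2→Jct1 (4), Jct2→Y1 (3); capacity 7 + 7 + 4 + 3 = 21.

21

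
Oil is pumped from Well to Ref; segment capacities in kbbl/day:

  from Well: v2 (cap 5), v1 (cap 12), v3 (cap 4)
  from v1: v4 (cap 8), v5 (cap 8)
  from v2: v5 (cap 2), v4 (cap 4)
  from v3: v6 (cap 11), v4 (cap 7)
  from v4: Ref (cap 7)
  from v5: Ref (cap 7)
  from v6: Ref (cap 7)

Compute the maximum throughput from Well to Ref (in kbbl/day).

Augment Well→v1→v4→Ref: bottleneck 7, flow now 7.
Augment Well→v1→v5→Ref: bottleneck 5, flow now 12.
Augment Well→v2→v5→Ref: bottleneck 2, flow now 14.
Augment Well→v3→v6→Ref: bottleneck 4, flow now 18.
No augmenting path remains; maximum flow = 18.
In the residual graph, reachable from Well: {Well, v1, v2, v4, v5}.
Min-cut edges: Well→v3 (4), v4→Ref (7), v5→Ref (7); capacity 4 + 7 + 7 = 18.
This cut is saturated, so no flow can exceed 18.

18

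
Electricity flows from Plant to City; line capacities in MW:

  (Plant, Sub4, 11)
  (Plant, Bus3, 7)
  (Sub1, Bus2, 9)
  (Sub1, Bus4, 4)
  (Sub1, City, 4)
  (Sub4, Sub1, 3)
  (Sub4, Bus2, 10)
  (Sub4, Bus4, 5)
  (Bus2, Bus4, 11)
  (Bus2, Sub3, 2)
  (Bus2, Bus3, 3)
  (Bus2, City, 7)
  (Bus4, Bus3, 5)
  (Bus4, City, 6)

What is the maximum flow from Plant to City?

Augment Plant→Sub4→Sub1→City: bottleneck 3, flow now 3.
Augment Plant→Sub4→Bus2→City: bottleneck 7, flow now 10.
Augment Plant→Sub4→Bus4→City: bottleneck 1, flow now 11.
No augmenting path remains; maximum flow = 11.
In the residual graph, reachable from Plant: {Plant, Bus3}.
Min-cut edges: Plant→Sub4 (11); capacity 11 = 11.
This cut is saturated, so no flow can exceed 11.

11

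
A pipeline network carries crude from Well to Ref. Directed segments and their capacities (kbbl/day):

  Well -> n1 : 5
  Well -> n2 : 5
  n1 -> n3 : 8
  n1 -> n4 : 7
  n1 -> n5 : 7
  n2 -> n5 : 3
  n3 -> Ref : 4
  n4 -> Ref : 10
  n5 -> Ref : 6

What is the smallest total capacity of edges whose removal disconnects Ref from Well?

8

Augment Well→n1→n3→Ref: bottleneck 4, flow now 4.
Augment Well→n1→n4→Ref: bottleneck 1, flow now 5.
Augment Well→n2→n5→Ref: bottleneck 3, flow now 8.
No augmenting path remains; maximum flow = 8.
By max-flow min-cut, the minimum cut capacity equals the max flow.
In the residual graph, reachable from Well: {Well, n2}.
Min-cut edges: Well→n1 (5), n2→n5 (3); capacity 5 + 3 = 8.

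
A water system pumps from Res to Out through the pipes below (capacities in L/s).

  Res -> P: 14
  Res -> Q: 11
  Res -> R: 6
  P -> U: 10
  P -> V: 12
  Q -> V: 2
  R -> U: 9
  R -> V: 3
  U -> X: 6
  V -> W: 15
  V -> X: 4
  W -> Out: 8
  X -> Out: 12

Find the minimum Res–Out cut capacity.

Augment Res→P→U→X→Out: bottleneck 6, flow now 6.
Augment Res→P→V→W→Out: bottleneck 8, flow now 14.
Augment Res→Q→V→X→Out: bottleneck 2, flow now 16.
Augment Res→R→V→X→Out: bottleneck 2, flow now 18.
No augmenting path remains; maximum flow = 18.
By max-flow min-cut, the minimum cut capacity equals the max flow.
In the residual graph, reachable from Res: {Res, P, Q, R, U, V, W}.
Min-cut edges: U→X (6), V→X (4), W→Out (8); capacity 6 + 4 + 8 = 18.

18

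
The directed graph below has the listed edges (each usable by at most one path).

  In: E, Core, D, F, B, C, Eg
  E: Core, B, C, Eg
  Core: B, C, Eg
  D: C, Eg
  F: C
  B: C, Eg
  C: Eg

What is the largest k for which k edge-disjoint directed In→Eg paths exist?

6

Assign every edge capacity 1; by Menger, the answer equals the max flow.
Path In→Eg (+1); total 1.
Path In→E→Eg (+1); total 2.
Path In→Core→Eg (+1); total 3.
Path In→D→Eg (+1); total 4.
Path In→B→Eg (+1); total 5.
Path In→C→Eg (+1); total 6.
No residual In→Eg path; max flow = 6.
Certifying cut of size 6: {C→Eg, In→B, In→Core, In→D, In→E, In→Eg}.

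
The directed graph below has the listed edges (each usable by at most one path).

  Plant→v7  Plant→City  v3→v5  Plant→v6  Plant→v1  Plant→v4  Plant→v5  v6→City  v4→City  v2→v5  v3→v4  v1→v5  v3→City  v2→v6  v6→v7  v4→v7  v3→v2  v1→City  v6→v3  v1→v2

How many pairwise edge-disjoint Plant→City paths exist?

Assign every edge capacity 1; by Menger, the answer equals the max flow.
Path Plant→City (+1); total 1.
Path Plant→v1→City (+1); total 2.
Path Plant→v4→City (+1); total 3.
Path Plant→v6→City (+1); total 4.
No residual Plant→City path; max flow = 4.
Certifying cut of size 4: {Plant→City, Plant→v1, Plant→v4, Plant→v6}.

4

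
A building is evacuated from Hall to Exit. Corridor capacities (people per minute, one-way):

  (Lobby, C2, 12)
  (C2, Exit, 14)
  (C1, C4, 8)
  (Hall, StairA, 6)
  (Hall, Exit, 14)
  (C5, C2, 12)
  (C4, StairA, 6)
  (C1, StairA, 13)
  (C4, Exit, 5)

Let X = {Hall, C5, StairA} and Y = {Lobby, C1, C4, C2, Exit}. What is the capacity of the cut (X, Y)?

26

Edges leaving {Hall, C5, StairA}: Hall→Exit (14), C5→C2 (12).
Cut capacity = 14 + 12 = 26.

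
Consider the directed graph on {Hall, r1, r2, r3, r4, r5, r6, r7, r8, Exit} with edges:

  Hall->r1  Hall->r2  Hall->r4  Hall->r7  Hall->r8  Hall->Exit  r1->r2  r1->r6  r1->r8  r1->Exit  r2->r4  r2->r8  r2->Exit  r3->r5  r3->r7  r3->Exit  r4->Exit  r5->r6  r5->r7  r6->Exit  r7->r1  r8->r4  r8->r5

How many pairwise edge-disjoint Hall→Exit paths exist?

Assign every edge capacity 1; by Menger, the answer equals the max flow.
Path Hall→Exit (+1); total 1.
Path Hall→r1→Exit (+1); total 2.
Path Hall→r2→Exit (+1); total 3.
Path Hall→r4→Exit (+1); total 4.
Path Hall→r7→r1→r6→Exit (+1); total 5.
No residual Hall→Exit path; max flow = 5.
Certifying cut of size 5: {Hall→Exit, r1→Exit, r2→Exit, r4→Exit, r6→Exit}.

5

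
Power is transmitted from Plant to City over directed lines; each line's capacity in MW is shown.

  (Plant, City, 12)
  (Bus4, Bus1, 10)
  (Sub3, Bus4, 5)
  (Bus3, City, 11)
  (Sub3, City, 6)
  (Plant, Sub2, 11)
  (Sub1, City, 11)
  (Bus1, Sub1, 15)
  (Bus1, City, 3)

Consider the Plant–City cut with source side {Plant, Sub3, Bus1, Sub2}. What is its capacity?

Edges leaving {Plant, Sub3, Bus1, Sub2}: Plant→City (12), Sub3→Bus4 (5), Sub3→City (6), Bus1→Sub1 (15), Bus1→City (3).
Cut capacity = 12 + 5 + 6 + 15 + 3 = 41.

41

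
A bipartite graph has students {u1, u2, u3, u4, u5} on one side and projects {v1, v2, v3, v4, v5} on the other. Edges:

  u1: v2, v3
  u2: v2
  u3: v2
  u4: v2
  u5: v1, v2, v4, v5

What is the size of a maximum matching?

3

Unit-capacity flow: source→left, listed edges, right→sink; max matching = max flow.
Augmenting path u1→v2 (+1); matched 1.
Augmenting path u5→v1 (+1); matched 2.
Augmenting path u2→v2→u1→v3 (+1); matched 3.
No augmenting path remains; maximum matching = 3.
König certificate: {u1, u5, v2} is a vertex cover of size 3 (every listed pair touches it), so no matching can be larger.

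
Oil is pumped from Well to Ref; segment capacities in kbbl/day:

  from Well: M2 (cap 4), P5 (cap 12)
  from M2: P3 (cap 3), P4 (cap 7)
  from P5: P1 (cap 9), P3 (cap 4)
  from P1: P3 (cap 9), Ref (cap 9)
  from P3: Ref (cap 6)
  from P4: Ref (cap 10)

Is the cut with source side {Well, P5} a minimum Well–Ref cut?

Given cut capacity: 4 + 9 + 4 = 17.
Augment Well→M2→P3→Ref: bottleneck 3, flow now 3.
Augment Well→M2→P4→Ref: bottleneck 1, flow now 4.
Augment Well→P5→P1→Ref: bottleneck 9, flow now 13.
Augment Well→P5→P3→Ref: bottleneck 3, flow now 16.
No augmenting path remains; maximum flow = 16.
In the residual graph, reachable from Well: {Well}.
Min-cut edges: Well→M2 (4), Well→P5 (12); capacity 4 + 12 = 16.
Cut capacity 17 exceeds the max flow 16, so it is not minimum.

No — its capacity is 17, but the minimum cut has capacity 16.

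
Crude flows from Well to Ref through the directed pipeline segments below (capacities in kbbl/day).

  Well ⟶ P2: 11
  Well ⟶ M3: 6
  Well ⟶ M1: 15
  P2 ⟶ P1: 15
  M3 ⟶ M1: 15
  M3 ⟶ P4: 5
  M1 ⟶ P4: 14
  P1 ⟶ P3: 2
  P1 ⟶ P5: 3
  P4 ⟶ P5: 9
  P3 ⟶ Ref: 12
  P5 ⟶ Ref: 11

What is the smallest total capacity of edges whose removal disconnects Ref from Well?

13

Augment Well→P2→P1→P3→Ref: bottleneck 2, flow now 2.
Augment Well→P2→P1→P5→Ref: bottleneck 3, flow now 5.
Augment Well→M3→P4→P5→Ref: bottleneck 5, flow now 10.
Augment Well→M1→P4→P5→Ref: bottleneck 3, flow now 13.
No augmenting path remains; maximum flow = 13.
By max-flow min-cut, the minimum cut capacity equals the max flow.
In the residual graph, reachable from Well: {Well, P2, M3, M1, P1, P4, P5}.
Min-cut edges: P1→P3 (2), P5→Ref (11); capacity 2 + 11 = 13.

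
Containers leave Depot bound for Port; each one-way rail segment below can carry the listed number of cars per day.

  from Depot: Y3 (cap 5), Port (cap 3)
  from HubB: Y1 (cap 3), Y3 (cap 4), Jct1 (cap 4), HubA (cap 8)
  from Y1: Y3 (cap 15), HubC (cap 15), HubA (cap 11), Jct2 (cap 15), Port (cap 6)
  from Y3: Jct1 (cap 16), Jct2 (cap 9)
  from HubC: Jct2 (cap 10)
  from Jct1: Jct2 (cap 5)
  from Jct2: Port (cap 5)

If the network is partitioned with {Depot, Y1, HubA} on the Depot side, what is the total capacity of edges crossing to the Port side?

59

Edges leaving {Depot, Y1, HubA}: Depot→Y3 (5), Depot→Port (3), Y1→Y3 (15), Y1→HubC (15), Y1→Jct2 (15), Y1→Port (6).
Cut capacity = 5 + 3 + 15 + 15 + 15 + 6 = 59.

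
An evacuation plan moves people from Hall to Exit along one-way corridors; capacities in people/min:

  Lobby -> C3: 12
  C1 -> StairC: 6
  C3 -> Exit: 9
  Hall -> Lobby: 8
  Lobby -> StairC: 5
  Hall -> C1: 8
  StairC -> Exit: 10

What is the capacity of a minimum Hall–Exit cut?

14

Augment Hall→C1→StairC→Exit: bottleneck 6, flow now 6.
Augment Hall→Lobby→StairC→Exit: bottleneck 4, flow now 10.
Augment Hall→Lobby→C3→Exit: bottleneck 4, flow now 14.
No augmenting path remains; maximum flow = 14.
By max-flow min-cut, the minimum cut capacity equals the max flow.
In the residual graph, reachable from Hall: {Hall, C1}.
Min-cut edges: Hall→Lobby (8), C1→StairC (6); capacity 8 + 6 = 14.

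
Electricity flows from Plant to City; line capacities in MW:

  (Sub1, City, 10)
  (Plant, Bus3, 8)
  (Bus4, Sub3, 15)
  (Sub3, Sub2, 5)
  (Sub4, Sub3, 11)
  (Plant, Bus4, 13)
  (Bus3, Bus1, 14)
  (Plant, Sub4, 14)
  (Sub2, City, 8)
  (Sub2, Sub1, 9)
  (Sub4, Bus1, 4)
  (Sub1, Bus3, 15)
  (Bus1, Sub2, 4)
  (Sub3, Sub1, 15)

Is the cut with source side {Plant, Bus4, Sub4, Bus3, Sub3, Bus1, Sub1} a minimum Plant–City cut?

Given cut capacity: 5 + 4 + 10 = 19.
Augment Plant→Bus4→Sub3→Sub2→City: bottleneck 5, flow now 5.
Augment Plant→Bus4→Sub3→Sub1→City: bottleneck 8, flow now 13.
Augment Plant→Sub4→Sub3→Sub1→City: bottleneck 2, flow now 15.
Augment Plant→Sub4→Bus1→Sub2→City: bottleneck 3, flow now 18.
No augmenting path remains; maximum flow = 18.
In the residual graph, reachable from Plant: {Plant, Bus4, Sub4, Bus3, Sub3, Bus1, Sub2, Sub1}.
Min-cut edges: Sub2→City (8), Sub1→City (10); capacity 8 + 10 = 18.
Cut capacity 19 exceeds the max flow 18, so it is not minimum.

No — its capacity is 19, but the minimum cut has capacity 18.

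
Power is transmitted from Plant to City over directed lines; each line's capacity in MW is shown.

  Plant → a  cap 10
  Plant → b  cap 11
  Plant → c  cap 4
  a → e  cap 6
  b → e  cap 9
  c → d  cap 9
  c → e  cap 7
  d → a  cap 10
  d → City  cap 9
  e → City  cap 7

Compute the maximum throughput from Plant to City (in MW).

11

Augment Plant→a→e→City: bottleneck 6, flow now 6.
Augment Plant→b→e→City: bottleneck 1, flow now 7.
Augment Plant→c→d→City: bottleneck 4, flow now 11.
No augmenting path remains; maximum flow = 11.
In the residual graph, reachable from Plant: {Plant, a, b, e}.
Min-cut edges: Plant→c (4), e→City (7); capacity 4 + 7 = 11.
This cut is saturated, so no flow can exceed 11.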